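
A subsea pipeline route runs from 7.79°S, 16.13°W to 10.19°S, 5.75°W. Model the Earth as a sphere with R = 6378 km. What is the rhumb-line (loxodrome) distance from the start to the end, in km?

Δψ = ln[tan(π/4+φ₂/2)/tan(π/4+φ₁/2)] = -0.0424;  Δφ = -0.0419 rad,  Δλ = +0.1812 rad
q = Δφ/Δψ = 0.9876
d = R·√(Δφ² + q²Δλ²) = 6378·0.18376 = 1172 km

1172 km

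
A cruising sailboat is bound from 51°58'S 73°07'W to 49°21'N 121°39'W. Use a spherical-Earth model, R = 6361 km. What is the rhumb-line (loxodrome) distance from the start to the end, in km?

Δψ = ln[tan(π/4+φ₂/2)/tan(π/4+φ₁/2)] = +2.0584;  Δφ = +1.7683 rad,  Δλ = -0.8471 rad
q = Δφ/Δψ = 0.8591
d = R·√(Δφ² + q²Δλ²) = 6361·1.91219 = 12163 km

12163 km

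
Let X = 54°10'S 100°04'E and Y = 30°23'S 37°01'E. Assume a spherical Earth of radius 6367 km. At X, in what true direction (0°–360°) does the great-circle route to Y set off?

θ = atan2( sin Δλ·cos φ₂ ,  cos φ₁ sin φ₂ − sin φ₁ cos φ₂ cos Δλ )
  = atan2(-0.7690, +0.0209) = 271.55°

271.6°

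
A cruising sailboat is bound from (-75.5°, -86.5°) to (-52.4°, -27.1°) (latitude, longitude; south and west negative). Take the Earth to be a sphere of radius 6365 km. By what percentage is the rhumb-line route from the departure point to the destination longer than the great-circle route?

3.7%

Great circle: σ = 0.5646 rad → d_gc = Rσ = 3593.5 km
Rhumb: Δφ = +0.4032, Δλ = +1.0367, Δψ = +0.9843, q = Δφ/Δψ = 0.4096 → d_rh = R√(Δφ²+q²Δλ²) = 3727.0 km
Excess = (3727.0 − 3593.5) / 3593.5 = 133.5 / 3593.5 = 3.72% ≈ 3.7%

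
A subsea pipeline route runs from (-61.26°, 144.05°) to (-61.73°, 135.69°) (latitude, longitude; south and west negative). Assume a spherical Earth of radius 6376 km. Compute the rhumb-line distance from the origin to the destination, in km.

Δψ = ln[tan(π/4+φ₂/2)/tan(π/4+φ₁/2)] = -0.0172;  Δφ = -0.0082 rad,  Δλ = -0.1459 rad
q = Δφ/Δψ = 0.4772
d = R·√(Δφ² + q²Δλ²) = 6376·0.07011 = 447 km

447 km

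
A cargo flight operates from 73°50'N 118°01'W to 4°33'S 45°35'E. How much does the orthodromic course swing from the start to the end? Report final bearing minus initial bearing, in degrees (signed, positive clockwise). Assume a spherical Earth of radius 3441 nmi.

Initial bearing θ₁ = atan2(sin Δλ cos φ₂, cos φ₁ sin φ₂ − sin φ₁ cos φ₂ cos Δλ) = 17.43°
Final bearing θ₂ = (initial bearing from the destination back to the start) + 180° = 175.20°
Δθ = θ₂ − θ₁ = +157.8°

+157.8°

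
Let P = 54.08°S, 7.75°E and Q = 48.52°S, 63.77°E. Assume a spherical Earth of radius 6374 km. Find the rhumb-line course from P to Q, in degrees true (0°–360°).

Meridional parts: M(φ₁)=-1.1266, M(φ₂)=-0.9711 → ΔM = +0.1555;  Δλ = +0.9777 rad
tan C = Δλ / ΔM = +6.2895 → C = 80.97°

81.0°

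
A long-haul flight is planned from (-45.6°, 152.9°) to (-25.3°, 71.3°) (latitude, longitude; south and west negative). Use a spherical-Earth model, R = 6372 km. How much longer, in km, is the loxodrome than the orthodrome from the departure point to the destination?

Great circle: cos σ = sin φ₁ sin φ₂ + cos φ₁ cos φ₂ cos Δλ,  σ = 1.1617 rad → d_gc = 7402.6 km
Rhumb line: Δψ = +0.4396, q = Δφ/Δψ = 0.8060, d_rh = R√(Δφ²+q²Δλ²) = 7654.5 km
Excess = 7654.5 − 7402.6 = 251.9 ≈ 252 km

252 km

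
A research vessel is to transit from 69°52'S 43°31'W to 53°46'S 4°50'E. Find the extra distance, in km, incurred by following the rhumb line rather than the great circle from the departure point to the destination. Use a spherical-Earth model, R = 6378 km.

71 km

Great circle: cos σ = sin φ₁ sin φ₂ + cos φ₁ cos φ₂ cos Δλ,  σ = 0.4679 rad → d_gc = 2984.0 km
Rhumb line: Δψ = +0.6114, q = Δφ/Δψ = 0.4596, d_rh = R√(Δφ²+q²Δλ²) = 3054.8 km
Excess = 3054.8 − 2984.0 = 70.8 ≈ 71 km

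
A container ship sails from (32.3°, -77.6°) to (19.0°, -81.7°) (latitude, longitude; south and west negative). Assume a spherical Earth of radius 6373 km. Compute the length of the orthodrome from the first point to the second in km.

1535 km

Haversine: a = sin²(Δφ/2)+cos φ₁ cos φ₂ sin²(Δλ/2) = 0.01443;  σ = 2·atan2(√a,√(1−a))
σ = 13.800° → d = Rσ = 6373·0.24086 = 1535 km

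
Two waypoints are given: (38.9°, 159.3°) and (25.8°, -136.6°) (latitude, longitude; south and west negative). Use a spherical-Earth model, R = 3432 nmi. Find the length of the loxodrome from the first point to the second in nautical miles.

3325 nmi

Rhumb course C = atan2(Δλ, Δψ) with Δψ = ln[tan(π/4+φ₂/2)/tan(π/4+φ₁/2)] = -0.2717, Δλ = +1.1188 → C = 103.65°
d = R·|Δφ| / |cos C| = 3432·0.22864 / 0.23601 = 3325 nmi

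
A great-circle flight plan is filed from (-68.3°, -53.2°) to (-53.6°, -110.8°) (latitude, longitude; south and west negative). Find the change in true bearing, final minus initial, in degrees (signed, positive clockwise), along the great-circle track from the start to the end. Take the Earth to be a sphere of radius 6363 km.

+51.7°

Initial bearing θ₁ = atan2(sin Δλ cos φ₂, cos φ₁ sin φ₂ − sin φ₁ cos φ₂ cos Δλ) = 269.75°
Final bearing θ₂ = (initial bearing from the destination back to the start) + 180° = 321.46°
Δθ = θ₂ − θ₁ = +51.7°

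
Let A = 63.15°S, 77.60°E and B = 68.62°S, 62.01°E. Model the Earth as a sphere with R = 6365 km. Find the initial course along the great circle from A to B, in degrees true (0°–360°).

N = sin Δλ·cos φ₂ = -0.0980;  D = cos φ₁ sin φ₂ − sin φ₁ cos φ₂ cos Δλ = -0.1073
initial course = atan2(N, D) = 222.40°

222.4°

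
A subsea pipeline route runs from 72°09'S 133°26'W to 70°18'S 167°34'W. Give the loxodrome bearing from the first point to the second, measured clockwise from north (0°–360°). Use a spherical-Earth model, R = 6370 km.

Meridional parts: M(φ₁)=-1.8512, M(φ₂)=-1.7508 → ΔM = +0.1004;  Δλ = -0.5957 rad
tan C = Δλ / ΔM = -5.9336 → C = 279.57°

279.6°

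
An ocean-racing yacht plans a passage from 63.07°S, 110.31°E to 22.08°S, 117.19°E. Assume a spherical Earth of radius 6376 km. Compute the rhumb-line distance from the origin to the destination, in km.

Rhumb course C = atan2(Δλ, Δψ) with Δψ = ln[tan(π/4+φ₂/2)/tan(π/4+φ₁/2)] = +1.0342, Δλ = +0.1201 → C = 6.62°
d = R·|Δφ| / |cos C| = 6376·0.71541 / 0.99333 = 4592 km

4592 km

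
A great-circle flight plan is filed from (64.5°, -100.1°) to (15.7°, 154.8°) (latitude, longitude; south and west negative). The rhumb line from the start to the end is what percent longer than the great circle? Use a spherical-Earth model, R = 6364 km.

8.0%

Great circle: σ = 1.4341 rad → d_gc = Rσ = 9126.6 km
Rhumb: Δφ = -0.8517, Δλ = -1.8343, Δψ = -1.2085, q = Δφ/Δψ = 0.7048 → d_rh = R√(Δφ²+q²Δλ²) = 9852.5 km
Excess = (9852.5 − 9126.6) / 9126.6 = 725.9 / 9126.6 = 7.954% ≈ 8.0%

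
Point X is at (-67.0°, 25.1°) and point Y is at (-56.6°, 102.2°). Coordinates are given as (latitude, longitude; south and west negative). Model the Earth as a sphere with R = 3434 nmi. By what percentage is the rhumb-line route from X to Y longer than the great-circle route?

6.3%

Great circle: σ = 0.6155 rad → d_gc = Rσ = 2113.5 nmi
Rhumb: Δφ = +0.1815, Δλ = +1.3456, Δψ = +0.3884, q = Δφ/Δψ = 0.4673 → d_rh = R√(Δφ²+q²Δλ²) = 2247.7 nmi
Excess = (2247.7 − 2113.5) / 2113.5 = 134.2 / 2113.5 = 6.3497% ≈ 6.3%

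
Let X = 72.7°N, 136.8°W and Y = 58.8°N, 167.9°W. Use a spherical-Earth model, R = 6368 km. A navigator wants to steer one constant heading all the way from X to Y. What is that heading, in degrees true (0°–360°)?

Δψ = ln[tan(π/4+φ₂/2)/tan(π/4+φ₁/2)] = -0.6072
Δλ = -0.5428 rad (taken the short way round)
course = atan2(Δλ, Δψ) = 221.79°

221.8°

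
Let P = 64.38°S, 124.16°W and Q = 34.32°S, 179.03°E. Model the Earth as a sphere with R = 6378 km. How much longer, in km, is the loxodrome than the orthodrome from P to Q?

Great circle: cos σ = sin φ₁ sin φ₂ + cos φ₁ cos φ₂ cos Δλ,  σ = 0.7900 rad → d_gc = 5038.35 km
Rhumb line: Δψ = +0.8427, q = Δφ/Δψ = 0.6226, d_rh = R√(Δφ²+q²Δλ²) = 5166.89 km
Excess = 5166.89 − 5038.35 = 128.54 ≈ 129 km

129 km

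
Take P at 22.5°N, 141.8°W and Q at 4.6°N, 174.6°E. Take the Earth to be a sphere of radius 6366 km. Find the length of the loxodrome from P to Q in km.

5092 km

Rhumb course C = atan2(Δλ, Δψ) with Δψ = ln[tan(π/4+φ₂/2)/tan(π/4+φ₁/2)] = -0.3228, Δλ = -0.7610 → C = 247.01°
d = R·|Δφ| / |cos C| = 6366·0.31241 / 0.39054 = 5092 km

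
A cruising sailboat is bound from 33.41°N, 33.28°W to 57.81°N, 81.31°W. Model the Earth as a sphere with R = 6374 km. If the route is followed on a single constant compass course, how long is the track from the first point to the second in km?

4548 km

Rhumb course C = atan2(Δλ, Δψ) with Δψ = ln[tan(π/4+φ₂/2)/tan(π/4+φ₁/2)] = +0.6236, Δλ = -0.8383 → C = 306.65°
d = R·|Δφ| / |cos C| = 6374·0.42586 / 0.59689 = 4548 km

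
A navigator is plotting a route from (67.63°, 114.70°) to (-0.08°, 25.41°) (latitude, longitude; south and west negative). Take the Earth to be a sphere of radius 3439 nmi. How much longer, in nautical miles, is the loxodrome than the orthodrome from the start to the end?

245 nmi

Great circle: cos σ = sin φ₁ sin φ₂ + cos φ₁ cos φ₂ cos Δλ,  σ = 1.5674 rad → d_gc = 5390.2 nmi
Rhumb line: Δψ = -1.6222, q = Δφ/Δψ = 0.7285, d_rh = R√(Δφ²+q²Δλ²) = 5635.5 nmi
Excess = 5635.5 − 5390.2 = 245.3 ≈ 245 nmi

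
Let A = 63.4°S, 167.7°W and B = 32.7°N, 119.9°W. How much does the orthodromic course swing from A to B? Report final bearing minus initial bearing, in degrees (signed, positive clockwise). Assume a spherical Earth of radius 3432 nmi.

Initial bearing θ₁ = atan2(sin Δλ cos φ₂, cos φ₁ sin φ₂ − sin φ₁ cos φ₂ cos Δλ) = 39.83°
Final bearing θ₂ = (initial bearing from the destination back to the start) + 180° = 19.93°
Δθ = θ₂ − θ₁ = -19.9°

-19.9°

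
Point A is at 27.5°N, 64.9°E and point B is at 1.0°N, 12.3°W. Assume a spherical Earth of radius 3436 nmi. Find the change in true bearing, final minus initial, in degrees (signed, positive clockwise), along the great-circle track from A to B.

-22.8°

Initial bearing θ₁ = atan2(sin Δλ cos φ₂, cos φ₁ sin φ₂ − sin φ₁ cos φ₂ cos Δλ) = 264.91°
Final bearing θ₂ = (initial bearing from the destination back to the start) + 180° = 242.09°
Δθ = θ₂ − θ₁ = -22.8°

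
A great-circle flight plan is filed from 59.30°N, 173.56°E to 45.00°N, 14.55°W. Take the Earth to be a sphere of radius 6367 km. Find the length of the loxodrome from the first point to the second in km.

Δψ = ln[tan(π/4+φ₂/2)/tan(π/4+φ₁/2)] = -0.4114;  Δφ = -0.2496 rad,  Δλ = +3.0000 rad
q = Δφ/Δψ = 0.6067
d = R·√(Δφ² + q²Δλ²) = 6367·1.83704 = 11696 km

11696 km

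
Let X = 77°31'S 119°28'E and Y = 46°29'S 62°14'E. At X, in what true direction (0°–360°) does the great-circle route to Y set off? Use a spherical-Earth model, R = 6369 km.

N = sin Δλ·cos φ₂ = -0.5790;  D = cos φ₁ sin φ₂ − sin φ₁ cos φ₂ cos Δλ = +0.2071
initial course = atan2(N, D) = 289.68°

289.7°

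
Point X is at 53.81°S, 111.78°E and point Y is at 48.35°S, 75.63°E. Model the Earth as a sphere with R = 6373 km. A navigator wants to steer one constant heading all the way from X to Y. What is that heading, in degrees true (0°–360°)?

Δψ = ln[tan(π/4+φ₂/2)/tan(π/4+φ₁/2)] = +0.1519
Δλ = -0.6309 rad (taken the short way round)
course = atan2(Δλ, Δψ) = 283.54°

283.5°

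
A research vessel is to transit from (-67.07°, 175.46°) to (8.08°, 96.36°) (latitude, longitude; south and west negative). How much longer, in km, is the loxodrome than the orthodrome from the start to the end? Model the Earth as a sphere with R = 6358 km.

306 km

Great circle: cos σ = sin φ₁ sin φ₂ + cos φ₁ cos φ₂ cos Δλ,  σ = 1.6273 rad → d_gc = 10346.6 km
Rhumb line: Δψ = +1.7369, q = Δφ/Δψ = 0.7551, d_rh = R√(Δφ²+q²Δλ²) = 10652.5 km
Excess = 10652.5 − 10346.6 = 305.9 ≈ 306 km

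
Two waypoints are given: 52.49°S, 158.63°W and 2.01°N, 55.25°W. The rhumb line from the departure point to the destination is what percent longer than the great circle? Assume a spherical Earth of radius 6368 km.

4.0%

Great circle: σ = 1.7402 rad → d_gc = Rσ = 11081.9 km
Rhumb: Δφ = +0.9512, Δλ = +1.8043, Δψ = +1.1152, q = Δφ/Δψ = 0.8529 → d_rh = R√(Δφ²+q²Δλ²) = 11521.0 km
Excess = (11521.0 − 11081.9) / 11081.9 = 439.1 / 11081.9 = 3.96% ≈ 4.0%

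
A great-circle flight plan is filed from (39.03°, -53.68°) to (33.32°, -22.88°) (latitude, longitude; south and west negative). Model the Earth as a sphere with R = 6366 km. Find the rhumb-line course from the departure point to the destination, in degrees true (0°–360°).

Meridional parts: M(φ₁)=+0.7410, M(φ₂)=+0.6174 → ΔM = -0.1236;  Δλ = +0.5376 rad
tan C = Δλ / ΔM = -4.3504 → C = 102.95°

102.9°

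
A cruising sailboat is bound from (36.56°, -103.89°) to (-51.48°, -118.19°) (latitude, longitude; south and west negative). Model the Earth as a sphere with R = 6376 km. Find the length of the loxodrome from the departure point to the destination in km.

Δψ = ln[tan(π/4+φ₂/2)/tan(π/4+φ₁/2)] = -1.7379;  Δφ = -1.5366 rad,  Δλ = -0.2496 rad
q = Δφ/Δψ = 0.8842
d = R·√(Δφ² + q²Δλ²) = 6376·1.55235 = 9898 km

9898 km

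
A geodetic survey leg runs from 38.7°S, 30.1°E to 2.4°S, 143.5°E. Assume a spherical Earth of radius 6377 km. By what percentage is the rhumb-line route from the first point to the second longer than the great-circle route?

3.3%

Great circle: σ = 1.8582 rad → d_gc = Rσ = 11849.9 km
Rhumb: Δφ = +0.6336, Δλ = +1.9792, Δψ = +0.6917, q = Δφ/Δψ = 0.9160 → d_rh = R√(Δφ²+q²Δλ²) = 12246.6 km
Excess = (12246.6 − 11849.9) / 11849.9 = 396.7 / 11849.9 = 3.348% ≈ 3.3%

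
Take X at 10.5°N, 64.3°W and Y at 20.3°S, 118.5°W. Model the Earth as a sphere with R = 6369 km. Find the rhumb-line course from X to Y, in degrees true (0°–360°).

Meridional parts: M(φ₁)=+0.1843, M(φ₂)=-0.3620 → ΔM = -0.5462;  Δλ = -0.9460 rad
tan C = Δλ / ΔM = +1.7318 → C = 240.00°

240.0°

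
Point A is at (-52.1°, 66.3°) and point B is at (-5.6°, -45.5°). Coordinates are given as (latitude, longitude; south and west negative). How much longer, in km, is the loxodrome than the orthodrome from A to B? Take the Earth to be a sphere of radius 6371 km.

Great circle: cos σ = sin φ₁ sin φ₂ + cos φ₁ cos φ₂ cos Δλ,  σ = 1.7214 rad → d_gc = 10967.0 km
Rhumb line: Δψ = +0.9711, q = Δφ/Δψ = 0.8357, d_rh = R√(Δφ²+q²Δλ²) = 11604.9 km
Excess = 11604.9 − 10967.0 = 637.9 ≈ 638 km

638 km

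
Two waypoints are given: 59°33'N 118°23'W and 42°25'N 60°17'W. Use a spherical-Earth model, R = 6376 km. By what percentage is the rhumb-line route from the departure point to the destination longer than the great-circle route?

Great circle: σ = 0.6774 rad → d_gc = Rσ = 4319.2 km
Rhumb: Δφ = -0.2990, Δλ = +1.0140, Δψ = -0.4824, q = Δφ/Δψ = 0.6199 → d_rh = R√(Δφ²+q²Δλ²) = 4438.5 km
Excess = (4438.5 − 4319.2) / 4319.2 = 119.3 / 4319.2 = 2.76% ≈ 2.8%

2.8%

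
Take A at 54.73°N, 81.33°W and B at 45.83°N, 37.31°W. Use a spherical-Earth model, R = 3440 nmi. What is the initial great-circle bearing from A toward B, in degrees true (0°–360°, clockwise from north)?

89.4°

N = sin Δλ·cos φ₂ = +0.4842;  D = cos φ₁ sin φ₂ − sin φ₁ cos φ₂ cos Δλ = +0.0051
initial course = atan2(N, D) = 89.40°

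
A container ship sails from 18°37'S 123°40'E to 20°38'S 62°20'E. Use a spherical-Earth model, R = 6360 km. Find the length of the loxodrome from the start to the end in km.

Δψ = ln[tan(π/4+φ₂/2)/tan(π/4+φ₁/2)] = -0.0374;  Δφ = -0.0352 rad,  Δλ = -1.0705 rad
q = Δφ/Δψ = 0.9419
d = R·√(Δφ² + q²Δλ²) = 6360·1.00884 = 6416 km

6416 km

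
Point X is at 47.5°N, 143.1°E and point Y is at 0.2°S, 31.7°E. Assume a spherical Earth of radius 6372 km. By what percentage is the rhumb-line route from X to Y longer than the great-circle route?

4.2%

Great circle: σ = 1.8225 rad → d_gc = Rσ = 11613.1 km
Rhumb: Δφ = -0.8325, Δλ = -1.9443, Δψ = -0.9480, q = Δφ/Δψ = 0.8782 → d_rh = R√(Δφ²+q²Δλ²) = 12104.5 km
Excess = (12104.5 − 11613.1) / 11613.1 = 491.4 / 11613.1 = 4.23% ≈ 4.2%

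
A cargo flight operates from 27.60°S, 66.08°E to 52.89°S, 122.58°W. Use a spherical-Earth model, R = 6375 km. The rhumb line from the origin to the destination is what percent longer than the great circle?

Great circle: σ = 1.7306 rad → d_gc = Rσ = 11032.6 km
Rhumb: Δφ = -0.4414, Δλ = +2.9904, Δψ = -0.5901, q = Δφ/Δψ = 0.7479 → d_rh = R√(Δφ²+q²Δλ²) = 14533.8 km
Excess = (14533.8 − 11032.6) / 11032.6 = 3501.2 / 11032.6 = 31.74% ≈ 31.7%

31.7%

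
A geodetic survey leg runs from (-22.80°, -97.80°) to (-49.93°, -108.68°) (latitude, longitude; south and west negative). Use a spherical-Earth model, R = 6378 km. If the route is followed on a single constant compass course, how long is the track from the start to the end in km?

3168 km

Rhumb course C = atan2(Δλ, Δψ) with Δψ = ln[tan(π/4+φ₂/2)/tan(π/4+φ₁/2)] = -0.5999, Δλ = -0.1899 → C = 197.56°
d = R·|Δφ| / |cos C| = 6378·0.47351 / 0.95338 = 3168 km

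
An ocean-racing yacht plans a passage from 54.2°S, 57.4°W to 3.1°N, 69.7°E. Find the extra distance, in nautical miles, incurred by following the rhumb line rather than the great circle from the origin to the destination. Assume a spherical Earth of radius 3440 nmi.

500 nmi

Great circle: cos σ = sin φ₁ sin φ₂ + cos φ₁ cos φ₂ cos Δλ,  σ = 1.9782 rad → d_gc = 6804.9 nmi
Rhumb line: Δψ = +1.1843, q = Δφ/Δψ = 0.8445, d_rh = R√(Δφ²+q²Δλ²) = 7305.0 nmi
Excess = 7305.0 − 6804.9 = 500.1 ≈ 500 nmi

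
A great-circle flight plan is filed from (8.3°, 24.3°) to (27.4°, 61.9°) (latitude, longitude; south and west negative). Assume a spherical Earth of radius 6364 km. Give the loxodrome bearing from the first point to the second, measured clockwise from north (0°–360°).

61.8°

Meridional parts: M(φ₁)=+0.1454, M(φ₂)=+0.4976 → ΔM = +0.3522;  Δλ = +0.6562 rad
tan C = Δλ / ΔM = +1.8633 → C = 61.78°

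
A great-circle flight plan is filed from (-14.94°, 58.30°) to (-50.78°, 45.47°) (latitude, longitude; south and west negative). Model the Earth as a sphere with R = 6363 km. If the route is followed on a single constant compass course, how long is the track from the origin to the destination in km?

Rhumb course C = atan2(Δλ, Δψ) with Δψ = ln[tan(π/4+φ₂/2)/tan(π/4+φ₁/2)] = -0.7683, Δλ = -0.2239 → C = 196.25°
d = R·|Δφ| / |cos C| = 6363·0.62553 / 0.96005 = 4146 km

4146 km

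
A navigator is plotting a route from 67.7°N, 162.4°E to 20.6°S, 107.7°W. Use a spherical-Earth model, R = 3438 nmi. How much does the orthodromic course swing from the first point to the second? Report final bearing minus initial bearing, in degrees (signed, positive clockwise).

Initial bearing θ₁ = atan2(sin Δλ cos φ₂, cos φ₁ sin φ₂ − sin φ₁ cos φ₂ cos Δλ) = 98.21°
Final bearing θ₂ = (initial bearing from the destination back to the start) + 180° = 156.35°
Δθ = θ₂ − θ₁ = +58.1°

+58.1°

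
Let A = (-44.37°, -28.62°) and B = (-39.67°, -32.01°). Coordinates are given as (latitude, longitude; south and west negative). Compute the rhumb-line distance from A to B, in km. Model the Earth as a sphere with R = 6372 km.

593 km

Δψ = ln[tan(π/4+φ₂/2)/tan(π/4+φ₁/2)] = +0.1105;  Δφ = +0.0820 rad,  Δλ = -0.0592 rad
q = Δφ/Δψ = 0.7424
d = R·√(Δφ² + q²Δλ²) = 6372·0.09305 = 593 km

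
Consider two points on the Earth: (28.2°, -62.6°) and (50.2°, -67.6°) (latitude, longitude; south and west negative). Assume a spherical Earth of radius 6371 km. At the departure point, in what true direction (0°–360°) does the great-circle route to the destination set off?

351.6°

N = sin Δλ·cos φ₂ = -0.0558;  D = cos φ₁ sin φ₂ − sin φ₁ cos φ₂ cos Δλ = +0.3758
initial course = atan2(N, D) = 351.55°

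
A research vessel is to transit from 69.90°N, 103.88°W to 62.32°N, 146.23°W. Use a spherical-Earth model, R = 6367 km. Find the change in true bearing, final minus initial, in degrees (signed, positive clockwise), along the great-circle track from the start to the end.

Initial bearing θ₁ = atan2(sin Δλ cos φ₂, cos φ₁ sin φ₂ − sin φ₁ cos φ₂ cos Δλ) = 266.70°
Final bearing θ₂ = (initial bearing from the destination back to the start) + 180° = 227.61°
Δθ = θ₂ − θ₁ = -39.1°

-39.1°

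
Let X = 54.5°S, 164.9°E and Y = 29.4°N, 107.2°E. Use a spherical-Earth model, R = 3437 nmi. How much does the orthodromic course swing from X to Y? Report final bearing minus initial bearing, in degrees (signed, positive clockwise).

+18.3°

At departure: θ₁ = atan2(sin Δλ cos φ₂, cos φ₁ sin φ₂ − sin φ₁ cos φ₂ cos Δλ) = 312.04°
At arrival: θ₂ = atan2(sin Δλ cos φ₁, −cos φ₂ sin φ₁ + sin φ₂ cos φ₁ cos Δλ) = 330.33°
Δθ = θ₂ − θ₁ = +18.3°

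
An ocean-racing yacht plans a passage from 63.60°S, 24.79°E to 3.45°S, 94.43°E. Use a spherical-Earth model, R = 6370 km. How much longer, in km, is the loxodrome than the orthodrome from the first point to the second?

215 km

Great circle: cos σ = sin φ₁ sin φ₂ + cos φ₁ cos φ₂ cos Δλ,  σ = 1.3609 rad → d_gc = 8669.2 km
Rhumb line: Δψ = +1.3898, q = Δφ/Δψ = 0.7553, d_rh = R√(Δφ²+q²Δλ²) = 8883.8 km
Excess = 8883.8 − 8669.2 = 214.6 ≈ 215 km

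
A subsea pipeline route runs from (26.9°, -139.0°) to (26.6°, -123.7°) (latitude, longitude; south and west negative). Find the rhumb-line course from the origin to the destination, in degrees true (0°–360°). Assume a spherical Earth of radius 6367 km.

91.3°

Δψ = ln[tan(π/4+φ₂/2)/tan(π/4+φ₁/2)] = -0.0059
Δλ = +0.2670 rad (taken the short way round)
course = atan2(Δλ, Δψ) = 91.26°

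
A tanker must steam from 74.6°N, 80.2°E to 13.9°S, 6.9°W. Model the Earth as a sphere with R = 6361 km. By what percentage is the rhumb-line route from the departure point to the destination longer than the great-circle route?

Great circle: σ = 1.7911 rad → d_gc = Rσ = 11393.4 km
Rhumb: Δφ = -1.5446, Δλ = -1.5202, Δψ = -2.2460, q = Δφ/Δψ = 0.6877 → d_rh = R√(Δφ²+q²Δλ²) = 11864.3 km
Excess = (11864.3 − 11393.4) / 11393.4 = 470.9 / 11393.4 = 4.13% ≈ 4.1%

4.1%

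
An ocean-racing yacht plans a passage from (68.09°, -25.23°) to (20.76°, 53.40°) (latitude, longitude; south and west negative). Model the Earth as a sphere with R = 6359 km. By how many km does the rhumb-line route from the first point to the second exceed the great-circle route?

340 km

Great circle: cos σ = sin φ₁ sin φ₂ + cos φ₁ cos φ₂ cos Δλ,  σ = 1.1619 rad → d_gc = 7388.22 km
Rhumb line: Δψ = -1.2716, q = Δφ/Δψ = 0.6496, d_rh = R√(Δφ²+q²Δλ²) = 7728.65 km
Excess = 7728.65 − 7388.22 = 340.43 ≈ 340 km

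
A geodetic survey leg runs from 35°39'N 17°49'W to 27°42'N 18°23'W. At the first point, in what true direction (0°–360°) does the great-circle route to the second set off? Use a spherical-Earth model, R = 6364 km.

183.6°

N = sin Δλ·cos φ₂ = -0.0088;  D = cos φ₁ sin φ₂ − sin φ₁ cos φ₂ cos Δλ = -0.1383
initial course = atan2(N, D) = 183.62°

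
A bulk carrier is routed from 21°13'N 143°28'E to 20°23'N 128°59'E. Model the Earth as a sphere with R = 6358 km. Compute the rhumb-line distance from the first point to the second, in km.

1505 km

Rhumb course C = atan2(Δλ, Δψ) with Δψ = ln[tan(π/4+φ₂/2)/tan(π/4+φ₁/2)] = -0.0156, Δλ = -0.2528 → C = 266.48°
d = R·|Δφ| / |cos C| = 6358·0.01454 / 0.06143 = 1505 km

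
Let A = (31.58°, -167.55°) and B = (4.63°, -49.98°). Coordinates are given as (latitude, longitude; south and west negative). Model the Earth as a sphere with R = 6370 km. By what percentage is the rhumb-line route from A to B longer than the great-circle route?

Great circle: σ = 1.9291 rad → d_gc = Rσ = 12288.7 km
Rhumb: Δφ = -0.4704, Δλ = +2.0520, Δψ = -0.5005, q = Δφ/Δψ = 0.9398 → d_rh = R√(Δφ²+q²Δλ²) = 12644.0 km
Excess = (12644.0 − 12288.7) / 12288.7 = 355.3 / 12288.7 = 2.89% ≈ 2.9%

2.9%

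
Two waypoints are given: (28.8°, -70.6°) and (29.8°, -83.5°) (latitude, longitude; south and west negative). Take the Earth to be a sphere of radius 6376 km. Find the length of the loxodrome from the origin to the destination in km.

1257 km

Rhumb course C = atan2(Δλ, Δψ) with Δψ = ln[tan(π/4+φ₂/2)/tan(π/4+φ₁/2)] = +0.0200, Δλ = -0.2251 → C = 275.08°
d = R·|Δφ| / |cos C| = 6376·0.01745 / 0.08854 = 1257 km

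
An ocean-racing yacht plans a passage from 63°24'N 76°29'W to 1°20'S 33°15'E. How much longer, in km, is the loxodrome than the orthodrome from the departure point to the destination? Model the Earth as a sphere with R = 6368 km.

Great circle: cos σ = sin φ₁ sin φ₂ + cos φ₁ cos φ₂ cos Δλ,  σ = 1.7436 rad → d_gc = 11103.3 km
Rhumb line: Δψ = -1.4655, q = Δφ/Δψ = 0.7709, d_rh = R√(Δφ²+q²Δλ²) = 11839.0 km
Excess = 11839.0 − 11103.3 = 735.7 ≈ 736 km

736 km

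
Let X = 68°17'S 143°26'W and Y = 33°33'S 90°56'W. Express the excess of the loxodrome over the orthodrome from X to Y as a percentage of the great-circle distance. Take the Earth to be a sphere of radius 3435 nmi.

Great circle: σ = 0.7938 rad → d_gc = Rσ = 2726.6 nmi
Rhumb: Δφ = +0.6062, Δλ = +0.9163, Δψ = +1.0290, q = Δφ/Δψ = 0.5891 → d_rh = R√(Δφ²+q²Δλ²) = 2788.3 nmi
Excess = (2788.3 − 2726.6) / 2726.6 = 61.7 / 2726.6 = 2.26% ≈ 2.3%

2.3%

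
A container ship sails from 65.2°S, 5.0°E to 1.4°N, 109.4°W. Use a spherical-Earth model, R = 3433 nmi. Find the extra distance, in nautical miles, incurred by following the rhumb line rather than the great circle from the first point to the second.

Great circle: cos σ = sin φ₁ sin φ₂ + cos φ₁ cos φ₂ cos Δλ,  σ = 1.7675 rad → d_gc = 6067.7 nmi
Rhumb line: Δψ = +1.5392, q = Δφ/Δψ = 0.7552, d_rh = R√(Δφ²+q²Δλ²) = 6536.1 nmi
Excess = 6536.1 − 6067.7 = 468.4 ≈ 468 nmi

468 nmi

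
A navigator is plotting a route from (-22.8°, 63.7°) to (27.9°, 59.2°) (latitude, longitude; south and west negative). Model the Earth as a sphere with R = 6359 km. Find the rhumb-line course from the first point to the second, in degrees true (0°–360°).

355.1°

Δψ = ln[tan(π/4+φ₂/2)/tan(π/4+φ₁/2)] = +0.9163
Δλ = -0.0785 rad (taken the short way round)
course = atan2(Δλ, Δψ) = 355.10°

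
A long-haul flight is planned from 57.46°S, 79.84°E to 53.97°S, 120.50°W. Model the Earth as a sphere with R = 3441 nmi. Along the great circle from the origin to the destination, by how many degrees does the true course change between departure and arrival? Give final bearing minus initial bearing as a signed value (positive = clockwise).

At departure: θ₁ = atan2(sin Δλ cos φ₂, cos φ₁ sin φ₂ − sin φ₁ cos φ₂ cos Δλ) = 167.20°
At arrival: θ₂ = atan2(sin Δλ cos φ₁, −cos φ₂ sin φ₁ + sin φ₂ cos φ₁ cos Δλ) = 11.69°
Δθ = θ₂ − θ₁ = -155.5°

-155.5°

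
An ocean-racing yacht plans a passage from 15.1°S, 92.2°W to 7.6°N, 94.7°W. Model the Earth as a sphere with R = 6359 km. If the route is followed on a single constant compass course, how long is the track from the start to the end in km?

Rhumb course C = atan2(Δλ, Δψ) with Δψ = ln[tan(π/4+φ₂/2)/tan(π/4+φ₁/2)] = +0.3997, Δλ = -0.0436 → C = 353.77°
d = R·|Δφ| / |cos C| = 6359·0.39619 / 0.99409 = 2534 km

2534 km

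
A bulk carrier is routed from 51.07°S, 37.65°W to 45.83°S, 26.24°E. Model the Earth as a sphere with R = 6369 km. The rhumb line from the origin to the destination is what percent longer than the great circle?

Great circle: σ = 0.7217 rad → d_gc = Rσ = 4596.6 km
Rhumb: Δφ = +0.0915, Δλ = +1.1151, Δψ = +0.1381, q = Δφ/Δψ = 0.6625 → d_rh = R√(Δφ²+q²Δλ²) = 4740.7 km
Excess = (4740.7 − 4596.6) / 4596.6 = 144.1 / 4596.6 = 3.13% ≈ 3.1%

3.1%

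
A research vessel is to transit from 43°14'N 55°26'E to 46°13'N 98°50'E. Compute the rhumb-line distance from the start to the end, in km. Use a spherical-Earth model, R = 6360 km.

Δψ = ln[tan(π/4+φ₂/2)/tan(π/4+φ₁/2)] = +0.0733;  Δφ = +0.0521 rad,  Δλ = +0.7575 rad
q = Δφ/Δψ = 0.7103
d = R·√(Δφ² + q²Δλ²) = 6360·0.54051 = 3438 km

3438 km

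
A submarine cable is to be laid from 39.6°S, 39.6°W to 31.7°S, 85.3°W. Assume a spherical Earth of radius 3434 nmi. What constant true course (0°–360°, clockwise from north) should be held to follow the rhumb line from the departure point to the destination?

Δψ = ln[tan(π/4+φ₂/2)/tan(π/4+φ₁/2)] = +0.1700
Δλ = -0.7976 rad (taken the short way round)
course = atan2(Δλ, Δψ) = 282.03°

282.0°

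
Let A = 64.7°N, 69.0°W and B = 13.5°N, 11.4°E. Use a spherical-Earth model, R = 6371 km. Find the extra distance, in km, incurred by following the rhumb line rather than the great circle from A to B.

Great circle: cos σ = sin φ₁ sin φ₂ + cos φ₁ cos φ₂ cos Δλ,  σ = 1.2866 rad → d_gc = 8197.1 km
Rhumb line: Δψ = -1.2563, q = Δφ/Δψ = 0.7113, d_rh = R√(Δφ²+q²Δλ²) = 8535.2 km
Excess = 8535.2 − 8197.1 = 338.1 ≈ 338 km

338 km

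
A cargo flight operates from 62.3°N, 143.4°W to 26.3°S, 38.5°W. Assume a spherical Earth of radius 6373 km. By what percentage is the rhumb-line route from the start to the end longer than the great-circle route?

Great circle: σ = 2.0938 rad → d_gc = Rσ = 13343.5 km
Rhumb: Δφ = -1.5464, Δλ = +1.8309, Δψ = -1.8762, q = Δφ/Δψ = 0.8242 → d_rh = R√(Δφ²+q²Δλ²) = 13769.5 km
Excess = (13769.5 − 13343.5) / 13343.5 = 426.0 / 13343.5 = 3.19% ≈ 3.2%

3.2%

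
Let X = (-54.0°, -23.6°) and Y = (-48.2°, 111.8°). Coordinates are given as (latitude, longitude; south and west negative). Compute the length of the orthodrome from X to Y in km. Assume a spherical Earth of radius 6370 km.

Haversine: a = sin²(Δφ/2)+cos φ₁ cos φ₂ sin²(Δλ/2) = 0.33793;  σ = 2·atan2(√a,√(1−a))
σ = 71.086° → d = Rσ = 6370·1.24069 = 7903 km

7903 km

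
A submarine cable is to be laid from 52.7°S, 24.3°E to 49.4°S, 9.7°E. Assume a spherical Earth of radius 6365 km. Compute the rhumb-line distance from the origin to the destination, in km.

Rhumb course C = atan2(Δλ, Δψ) with Δψ = ln[tan(π/4+φ₂/2)/tan(π/4+φ₁/2)] = +0.0917, Δλ = -0.2548 → C = 289.79°
d = R·|Δφ| / |cos C| = 6365·0.05760 / 0.33851 = 1083 km

1083 km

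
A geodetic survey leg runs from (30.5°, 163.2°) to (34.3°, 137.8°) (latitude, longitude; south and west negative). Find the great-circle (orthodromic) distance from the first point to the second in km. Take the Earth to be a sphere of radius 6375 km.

2417 km

cos σ = sin φ₁ sin φ₂ + cos φ₁ cos φ₂ cos Δλ
      = sin(30.50°)sin(34.30°) + cos(30.50°)cos(34.30°)cos(-25.40°) = 0.9290
σ = 21.721° → d = Rσ = 6375·0.37910 = 2417 km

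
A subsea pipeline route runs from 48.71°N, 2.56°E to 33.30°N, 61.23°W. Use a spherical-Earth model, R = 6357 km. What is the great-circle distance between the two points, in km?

5436 km

cos σ = sin φ₁ sin φ₂ + cos φ₁ cos φ₂ cos Δλ
      = sin(48.71°)sin(33.30°) + cos(48.71°)cos(33.30°)cos(-63.79°) = 0.6561
σ = 48.996° → d = Rσ = 6357·0.85514 = 5436 km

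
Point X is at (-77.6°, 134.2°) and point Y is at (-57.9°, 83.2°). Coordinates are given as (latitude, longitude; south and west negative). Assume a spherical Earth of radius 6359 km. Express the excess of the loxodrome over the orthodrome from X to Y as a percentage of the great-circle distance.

Great circle: σ = 0.4529 rad → d_gc = Rσ = 2880.1 km
Rhumb: Δφ = +0.3438, Δλ = -0.8901, Δψ = +0.9739, q = Δφ/Δψ = 0.3530 → d_rh = R√(Δφ²+q²Δλ²) = 2962.1 km
Excess = (2962.1 − 2880.1) / 2880.1 = 82.0 / 2880.1 = 2.847% ≈ 2.8%

2.8%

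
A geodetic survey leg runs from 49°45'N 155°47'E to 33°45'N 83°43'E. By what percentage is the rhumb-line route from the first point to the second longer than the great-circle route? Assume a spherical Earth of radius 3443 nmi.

Great circle: σ = 0.9404 rad → d_gc = Rσ = 3237.9 nmi
Rhumb: Δφ = -0.2793, Δλ = -1.2578, Δψ = -0.3775, q = Δφ/Δψ = 0.7397 → d_rh = R√(Δφ²+q²Δλ²) = 3344.6 nmi
Excess = (3344.6 − 3237.9) / 3237.9 = 106.7 / 3237.9 = 3.30% ≈ 3.3%

3.3%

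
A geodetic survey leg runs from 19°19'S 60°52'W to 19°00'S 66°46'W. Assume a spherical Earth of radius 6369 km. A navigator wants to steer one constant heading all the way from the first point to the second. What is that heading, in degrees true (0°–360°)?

Δψ = ln[tan(π/4+φ₂/2)/tan(π/4+φ₁/2)] = +0.0059
Δλ = -0.1030 rad (taken the short way round)
course = atan2(Δλ, Δψ) = 273.25°

273.3°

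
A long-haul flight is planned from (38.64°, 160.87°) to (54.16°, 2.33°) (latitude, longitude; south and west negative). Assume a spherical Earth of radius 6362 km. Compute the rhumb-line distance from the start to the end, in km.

Rhumb course C = atan2(Δλ, Δψ) with Δψ = ln[tan(π/4+φ₂/2)/tan(π/4+φ₁/2)] = +0.3967, Δλ = -2.7670 → C = 278.16°
d = R·|Δφ| / |cos C| = 6362·0.27088 / 0.14192 = 12143 km

12143 km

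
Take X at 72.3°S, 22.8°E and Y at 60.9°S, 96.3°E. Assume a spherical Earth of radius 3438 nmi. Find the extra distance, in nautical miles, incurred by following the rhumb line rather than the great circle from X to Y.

Great circle: cos σ = sin φ₁ sin φ₂ + cos φ₁ cos φ₂ cos Δλ,  σ = 0.5066 rad → d_gc = 1741.7 nmi
Rhumb line: Δψ = +0.5110, q = Δφ/Δψ = 0.3894, d_rh = R√(Δφ²+q²Δλ²) = 1848.5 nmi
Excess = 1848.5 − 1741.7 = 106.8 ≈ 107 nmi

107 nmi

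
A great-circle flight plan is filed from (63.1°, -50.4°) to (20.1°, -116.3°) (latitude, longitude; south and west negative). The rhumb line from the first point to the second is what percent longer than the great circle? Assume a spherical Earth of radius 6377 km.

Great circle: σ = 1.0702 rad → d_gc = Rσ = 6824.5 km
Rhumb: Δφ = -0.7505, Δλ = -1.1502, Δψ = -1.0724, q = Δφ/Δψ = 0.6998 → d_rh = R√(Δφ²+q²Δλ²) = 7018.0 km
Excess = (7018.0 − 6824.5) / 6824.5 = 193.5 / 6824.5 = 2.84% ≈ 2.8%

2.8%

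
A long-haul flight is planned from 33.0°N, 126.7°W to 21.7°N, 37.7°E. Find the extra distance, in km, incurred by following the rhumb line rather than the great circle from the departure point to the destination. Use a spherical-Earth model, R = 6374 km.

Great circle: cos σ = sin φ₁ sin φ₂ + cos φ₁ cos φ₂ cos Δλ,  σ = 2.1521 rad → d_gc = 13717.8 km
Rhumb line: Δψ = -0.2226, q = Δφ/Δψ = 0.8860, d_rh = R√(Δφ²+q²Δλ²) = 16252.8 km
Excess = 16252.8 − 13717.8 = 2535.0 ≈ 2535 km

2535 km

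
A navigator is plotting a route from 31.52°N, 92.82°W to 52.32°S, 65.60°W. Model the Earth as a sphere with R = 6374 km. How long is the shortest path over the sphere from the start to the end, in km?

9696 km

Haversine: a = sin²(Δφ/2)+cos φ₁ cos φ₂ sin²(Δλ/2) = 0.47520;  σ = 2·atan2(√a,√(1−a))
σ = 87.157° → d = Rσ = 6374·1.52118 = 9696 km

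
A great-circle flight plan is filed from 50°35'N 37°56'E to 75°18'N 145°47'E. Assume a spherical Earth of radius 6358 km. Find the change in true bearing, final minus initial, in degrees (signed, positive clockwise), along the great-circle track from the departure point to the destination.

At departure: θ₁ = atan2(sin Δλ cos φ₂, cos φ₁ sin φ₂ − sin φ₁ cos φ₂ cos Δλ) = 19.71°
At arrival: θ₂ = atan2(sin Δλ cos φ₁, −cos φ₂ sin φ₁ + sin φ₂ cos φ₁ cos Δλ) = 122.45°
Δθ = θ₂ − θ₁ = +102.7°

+102.7°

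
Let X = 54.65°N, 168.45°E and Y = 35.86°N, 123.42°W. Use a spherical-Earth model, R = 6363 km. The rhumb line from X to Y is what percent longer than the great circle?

Great circle: σ = 0.8600 rad → d_gc = Rσ = 5471.9 km
Rhumb: Δφ = -0.3279, Δλ = +1.1891, Δψ = -0.4724, q = Δφ/Δψ = 0.6943 → d_rh = R√(Δφ²+q²Δλ²) = 5652.2 km
Excess = (5652.2 − 5471.9) / 5471.9 = 180.3 / 5471.9 = 3.30% ≈ 3.3%

3.3%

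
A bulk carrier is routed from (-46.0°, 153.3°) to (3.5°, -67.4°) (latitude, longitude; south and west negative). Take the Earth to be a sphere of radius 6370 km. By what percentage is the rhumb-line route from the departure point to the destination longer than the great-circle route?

7.4%

Great circle: σ = 2.1768 rad → d_gc = Rσ = 13866.1 km
Rhumb: Δφ = +0.8639, Δλ = +2.4312, Δψ = +0.9674, q = Δφ/Δψ = 0.8931 → d_rh = R√(Δφ²+q²Δλ²) = 14885.4 km
Excess = (14885.4 − 13866.1) / 13866.1 = 1019.3 / 13866.1 = 7.351% ≈ 7.4%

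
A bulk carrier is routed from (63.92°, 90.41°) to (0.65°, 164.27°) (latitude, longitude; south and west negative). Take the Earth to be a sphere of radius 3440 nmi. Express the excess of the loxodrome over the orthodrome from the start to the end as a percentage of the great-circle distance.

2.7%

Great circle: σ = 1.4380 rad → d_gc = Rσ = 4946.8 nmi
Rhumb: Δφ = -1.1043, Δλ = +1.2891, Δψ = -1.4514, q = Δφ/Δψ = 0.7608 → d_rh = R√(Δφ²+q²Δλ²) = 5080.7 nmi
Excess = (5080.7 − 4946.8) / 4946.8 = 133.9 / 4946.8 = 2.71% ≈ 2.7%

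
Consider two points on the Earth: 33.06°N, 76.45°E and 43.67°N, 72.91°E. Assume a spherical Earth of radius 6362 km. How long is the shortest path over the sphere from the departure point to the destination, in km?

cos σ = sin φ₁ sin φ₂ + cos φ₁ cos φ₂ cos Δλ
      = sin(33.06°)sin(43.67°) + cos(33.06°)cos(43.67°)cos(-3.54°) = 0.9817
σ = 10.964° → d = Rσ = 6362·0.19136 = 1217 km

1217 km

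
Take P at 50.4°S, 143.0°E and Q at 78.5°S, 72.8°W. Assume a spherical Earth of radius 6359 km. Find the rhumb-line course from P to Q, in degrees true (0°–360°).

Δψ = ln[tan(π/4+φ₂/2)/tan(π/4+φ₁/2)] = -1.2741
Δλ = +2.5168 rad (taken the short way round)
course = atan2(Δλ, Δψ) = 116.85°

116.9°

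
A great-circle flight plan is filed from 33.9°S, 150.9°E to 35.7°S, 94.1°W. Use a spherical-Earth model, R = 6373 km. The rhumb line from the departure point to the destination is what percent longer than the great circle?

7.7%

Great circle: σ = 1.5302 rad → d_gc = Rσ = 9751.8 km
Rhumb: Δφ = -0.0314, Δλ = +2.0071, Δψ = -0.0383, q = Δφ/Δψ = 0.8211 → d_rh = R√(Δφ²+q²Δλ²) = 10504.7 km
Excess = (10504.7 − 9751.8) / 9751.8 = 752.9 / 9751.8 = 7.72% ≈ 7.7%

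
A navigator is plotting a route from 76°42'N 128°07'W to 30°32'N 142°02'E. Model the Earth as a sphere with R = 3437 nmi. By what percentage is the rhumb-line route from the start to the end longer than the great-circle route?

7.5%

Great circle: σ = 1.0530 rad → d_gc = Rσ = 3619.3 nmi
Rhumb: Δφ = -0.8058, Δλ = -1.5682, Δψ = -1.5890, q = Δφ/Δψ = 0.5071 → d_rh = R√(Δφ²+q²Δλ²) = 3890.9 nmi
Excess = (3890.9 − 3619.3) / 3619.3 = 271.6 / 3619.3 = 7.50% ≈ 7.5%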